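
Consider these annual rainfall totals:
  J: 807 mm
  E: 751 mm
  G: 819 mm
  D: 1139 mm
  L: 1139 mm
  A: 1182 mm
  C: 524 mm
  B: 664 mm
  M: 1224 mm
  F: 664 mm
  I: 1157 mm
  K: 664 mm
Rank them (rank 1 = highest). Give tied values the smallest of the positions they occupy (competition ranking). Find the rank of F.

Sorted (descending): 1224, 1182, 1157, 1139, 1139, 819, 807, 751, 664, 664, 664, 524
The 2 values of 1139 occupy positions 4–5 → each gets rank 4.
The 3 values of 664 occupy positions 9–11 → each gets rank 9.
F has value 664 mm → rank 9.

9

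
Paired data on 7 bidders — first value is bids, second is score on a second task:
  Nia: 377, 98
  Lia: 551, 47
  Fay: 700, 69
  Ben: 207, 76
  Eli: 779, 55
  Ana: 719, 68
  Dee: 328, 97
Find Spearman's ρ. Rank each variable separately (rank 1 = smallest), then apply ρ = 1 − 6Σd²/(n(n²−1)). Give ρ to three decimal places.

Ranks of variable 1: 3, 4, 5, 1, 7, 6, 2
Ranks of variable 2: 7, 1, 4, 5, 2, 3, 6
d = r₁ − r₂: -4, 3, 1, -4, 5, 3, -4
d²: 16, 9, 1, 16, 25, 9, 16; Σd² = 92
ρ = 1 − 6·92/(7·48) = 1 − 552/336 = -0.643

-0.643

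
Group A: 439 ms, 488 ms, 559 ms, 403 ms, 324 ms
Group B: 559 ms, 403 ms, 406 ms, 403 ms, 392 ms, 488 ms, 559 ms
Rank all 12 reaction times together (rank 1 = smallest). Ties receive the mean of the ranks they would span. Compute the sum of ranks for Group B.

46.5

Sorted (ascending): 324, 392, 403, 403, 403, 406, 439, 488, 488, 559, 559, 559
The 3 values of 403 occupy positions 3–5 → average rank 4.
The 2 values of 488 occupy positions 8–9 → average rank (8+9)/2 = 8.5.
The 3 values of 559 occupy positions 10–12 → average rank 11.
Group B values → pooled ranks: 559→11, 403→4, 406→6, 403→4, 392→2, 488→8.5, 559→11
Rank sum = 11 + 4 + 6 + 4 + 2 + 8.5 + 11 = 46.5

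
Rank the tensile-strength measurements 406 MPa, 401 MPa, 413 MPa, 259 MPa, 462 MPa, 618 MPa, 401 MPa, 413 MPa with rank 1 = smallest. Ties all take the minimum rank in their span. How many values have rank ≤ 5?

6

Sorted (ascending): 259, 401, 401, 406, 413, 413, 462, 618
The 2 values of 401 occupy positions 2–3 → each gets rank 2.
The 2 values of 413 occupy positions 5–6 → each gets rank 5.
Ranks ≤ 5: {1, 2, 2, 4, 5, 5} → 6 values.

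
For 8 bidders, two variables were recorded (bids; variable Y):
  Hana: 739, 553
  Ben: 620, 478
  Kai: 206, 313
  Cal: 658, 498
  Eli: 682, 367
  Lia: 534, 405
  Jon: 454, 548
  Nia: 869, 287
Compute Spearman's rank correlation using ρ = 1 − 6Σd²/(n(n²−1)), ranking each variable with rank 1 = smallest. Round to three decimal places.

Ranks of variable 1: 7, 4, 1, 5, 6, 3, 2, 8
Ranks of variable 2: 8, 5, 2, 6, 3, 4, 7, 1
d = r₁ − r₂: -1, -1, -1, -1, 3, -1, -5, 7
d²: 1, 1, 1, 1, 9, 1, 25, 49; Σd² = 88
ρ = 1 − 6·88/(8·63) = 1 − 528/504 = -0.048

-0.048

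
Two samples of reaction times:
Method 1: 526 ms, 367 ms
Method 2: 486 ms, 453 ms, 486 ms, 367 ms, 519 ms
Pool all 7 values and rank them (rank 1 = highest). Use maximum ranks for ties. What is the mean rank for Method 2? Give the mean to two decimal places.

Sorted (descending): 526, 519, 486, 486, 453, 367, 367
The 2 values of 486 occupy positions 3–4 → each gets rank 4.
The 2 values of 367 occupy positions 6–7 → each gets rank 7.
Method 2 values → pooled ranks: 486→4, 453→5, 486→4, 367→7, 519→2
Mean rank = (4 + 5 + 4 + 7 + 2) / 5 = 4.40

4.40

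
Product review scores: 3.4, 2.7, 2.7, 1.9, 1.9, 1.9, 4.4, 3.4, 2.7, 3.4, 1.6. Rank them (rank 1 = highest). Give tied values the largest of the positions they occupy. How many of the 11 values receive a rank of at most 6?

4

Sorted (descending): 4.4, 3.4, 3.4, 3.4, 2.7, 2.7, 2.7, 1.9, 1.9, 1.9, 1.6
The 3 values of 3.4 occupy positions 2–4 → each gets rank 4.
The 3 values of 2.7 occupy positions 5–7 → each gets rank 7.
The 3 values of 1.9 occupy positions 8–10 → each gets rank 10.
Ranks ≤ 6: {1, 4, 4, 4} → 4 values.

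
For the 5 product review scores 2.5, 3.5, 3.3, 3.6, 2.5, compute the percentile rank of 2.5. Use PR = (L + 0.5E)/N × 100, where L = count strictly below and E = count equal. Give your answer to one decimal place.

20.0

N = 5.
Strictly below 2.5: 0. Equal to 2.5: 2.
PR = (0 + 0.5·2)/5 × 100 = 20.0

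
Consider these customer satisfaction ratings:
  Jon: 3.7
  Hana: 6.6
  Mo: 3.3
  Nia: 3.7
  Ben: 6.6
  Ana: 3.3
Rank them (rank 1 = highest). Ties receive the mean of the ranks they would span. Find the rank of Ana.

Sorted (descending): 6.6, 6.6, 3.7, 3.7, 3.3, 3.3
The 2 values of 6.6 occupy positions 1–2 → average rank (1+2)/2 = 1.5.
The 2 values of 3.7 occupy positions 3–4 → average rank (3+4)/2 = 3.5.
The 2 values of 3.3 occupy positions 5–6 → average rank (5+6)/2 = 5.5.
Ana has value 3.3 → rank 5.5.

5.5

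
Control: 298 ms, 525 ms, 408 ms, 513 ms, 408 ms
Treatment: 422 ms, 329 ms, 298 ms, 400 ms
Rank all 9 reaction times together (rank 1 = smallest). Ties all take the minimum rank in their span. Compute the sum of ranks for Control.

Sorted (ascending): 298, 298, 329, 400, 408, 408, 422, 513, 525
The 2 values of 298 occupy positions 1–2 → each gets rank 1.
The 2 values of 408 occupy positions 5–6 → each gets rank 5.
Control values → pooled ranks: 298→1, 525→9, 408→5, 513→8, 408→5
Rank sum = 1 + 9 + 5 + 8 + 5 = 28

28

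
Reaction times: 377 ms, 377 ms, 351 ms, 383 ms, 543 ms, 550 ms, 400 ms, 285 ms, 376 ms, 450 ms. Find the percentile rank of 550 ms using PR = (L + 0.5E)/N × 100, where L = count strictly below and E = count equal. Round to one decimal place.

N = 10.
Strictly below 550: 9. Equal to 550: 1.
PR = (9 + 0.5·1)/10 × 100 = 95.0

95.0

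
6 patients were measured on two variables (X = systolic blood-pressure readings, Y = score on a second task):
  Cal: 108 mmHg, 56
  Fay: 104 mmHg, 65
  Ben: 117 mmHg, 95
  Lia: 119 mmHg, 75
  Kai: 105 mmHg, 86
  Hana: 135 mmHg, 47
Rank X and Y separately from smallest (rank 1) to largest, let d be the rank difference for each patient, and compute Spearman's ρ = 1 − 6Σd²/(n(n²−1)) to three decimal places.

-0.257

Ranks of variable 1: 3, 1, 4, 5, 2, 6
Ranks of variable 2: 2, 3, 6, 4, 5, 1
d = r₁ − r₂: 1, -2, -2, 1, -3, 5
d²: 1, 4, 4, 1, 9, 25; Σd² = 44
ρ = 1 − 6·44/(6·35) = 1 − 264/210 = -0.257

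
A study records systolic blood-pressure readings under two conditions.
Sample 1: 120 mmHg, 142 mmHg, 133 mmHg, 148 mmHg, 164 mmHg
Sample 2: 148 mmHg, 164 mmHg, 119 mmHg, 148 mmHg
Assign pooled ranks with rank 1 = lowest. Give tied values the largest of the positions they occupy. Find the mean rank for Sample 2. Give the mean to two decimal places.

6.00

Sorted (ascending): 119, 120, 133, 142, 148, 148, 148, 164, 164
The 3 values of 148 occupy positions 5–7 → each gets rank 7.
The 2 values of 164 occupy positions 8–9 → each gets rank 9.
Sample 2 values → pooled ranks: 148→7, 164→9, 119→1, 148→7
Mean rank = (7 + 9 + 1 + 7) / 4 = 6.00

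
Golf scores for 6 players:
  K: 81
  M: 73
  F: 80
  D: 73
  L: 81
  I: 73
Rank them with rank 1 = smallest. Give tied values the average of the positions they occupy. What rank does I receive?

2

Sorted (ascending): 73, 73, 73, 80, 81, 81
The 3 values of 73 occupy positions 1–3 → average rank 2.
The 2 values of 81 occupy positions 5–6 → average rank (5+6)/2 = 5.5.
I has value 73 → rank 2.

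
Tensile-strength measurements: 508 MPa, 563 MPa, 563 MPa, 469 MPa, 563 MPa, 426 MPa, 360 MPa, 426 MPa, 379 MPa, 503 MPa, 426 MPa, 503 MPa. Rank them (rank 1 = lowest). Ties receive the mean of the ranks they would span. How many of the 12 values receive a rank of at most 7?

Sorted (ascending): 360, 379, 426, 426, 426, 469, 503, 503, 508, 563, 563, 563
The 3 values of 426 occupy positions 3–5 → average rank 4.
The 2 values of 503 occupy positions 7–8 → average rank (7+8)/2 = 7.5.
The 3 values of 563 occupy positions 10–12 → average rank 11.
Ranks ≤ 7: {1, 2, 4, 4, 4, 6} → 6 values.

6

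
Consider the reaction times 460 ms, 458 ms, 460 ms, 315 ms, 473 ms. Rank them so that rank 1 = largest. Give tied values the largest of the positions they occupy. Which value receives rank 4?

458

Sorted (descending): 473, 460, 460, 458, 315
The 2 values of 460 occupy positions 2–3 → each gets rank 3.
Rank 4 → value 458.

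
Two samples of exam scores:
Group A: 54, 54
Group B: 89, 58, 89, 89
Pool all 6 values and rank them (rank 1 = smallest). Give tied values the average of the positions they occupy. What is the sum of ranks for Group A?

3

Sorted (ascending): 54, 54, 58, 89, 89, 89
The 2 values of 54 occupy positions 1–2 → average rank (1+2)/2 = 1.5.
The 3 values of 89 occupy positions 4–6 → average rank 5.
Group A values → pooled ranks: 54→1.5, 54→1.5
Rank sum = 1.5 + 1.5 = 3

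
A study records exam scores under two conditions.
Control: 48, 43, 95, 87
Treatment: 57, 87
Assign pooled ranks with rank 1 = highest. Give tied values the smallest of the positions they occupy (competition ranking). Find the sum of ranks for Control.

14

Sorted (descending): 95, 87, 87, 57, 48, 43
The 2 values of 87 occupy positions 2–3 → each gets rank 2.
Control values → pooled ranks: 48→5, 43→6, 95→1, 87→2
Rank sum = 5 + 6 + 1 + 2 = 14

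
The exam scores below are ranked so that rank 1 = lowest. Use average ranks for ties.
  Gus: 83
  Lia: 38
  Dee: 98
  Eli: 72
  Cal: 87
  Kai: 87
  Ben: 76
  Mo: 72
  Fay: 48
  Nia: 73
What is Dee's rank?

10

Sorted (ascending): 38, 48, 72, 72, 73, 76, 83, 87, 87, 98
The 2 values of 72 occupy positions 3–4 → average rank (3+4)/2 = 3.5.
The 2 values of 87 occupy positions 8–9 → average rank (8+9)/2 = 8.5.
Dee has value 98 → rank 10.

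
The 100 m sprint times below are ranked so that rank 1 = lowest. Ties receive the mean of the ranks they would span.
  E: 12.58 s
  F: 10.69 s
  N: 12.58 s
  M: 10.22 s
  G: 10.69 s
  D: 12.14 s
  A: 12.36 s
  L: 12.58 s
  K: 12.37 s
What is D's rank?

4

Sorted (ascending): 10.22, 10.69, 10.69, 12.14, 12.36, 12.37, 12.58, 12.58, 12.58
The 2 values of 10.69 occupy positions 2–3 → average rank (2+3)/2 = 2.5.
The 3 values of 12.58 occupy positions 7–9 → average rank 8.
D has value 12.14 s → rank 4.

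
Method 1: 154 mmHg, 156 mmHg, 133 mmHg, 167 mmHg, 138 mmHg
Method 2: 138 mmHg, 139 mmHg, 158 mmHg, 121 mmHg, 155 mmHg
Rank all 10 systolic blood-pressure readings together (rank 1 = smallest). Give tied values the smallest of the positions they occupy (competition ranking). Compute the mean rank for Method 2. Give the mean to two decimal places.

5.00

Sorted (ascending): 121, 133, 138, 138, 139, 154, 155, 156, 158, 167
The 2 values of 138 occupy positions 3–4 → each gets rank 3.
Method 2 values → pooled ranks: 138→3, 139→5, 158→9, 121→1, 155→7
Mean rank = (3 + 5 + 9 + 1 + 7) / 5 = 5.00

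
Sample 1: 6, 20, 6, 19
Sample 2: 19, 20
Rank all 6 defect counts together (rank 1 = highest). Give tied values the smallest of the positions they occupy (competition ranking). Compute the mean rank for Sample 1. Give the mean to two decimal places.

3.50

Sorted (descending): 20, 20, 19, 19, 6, 6
The 2 values of 20 occupy positions 1–2 → each gets rank 1.
The 2 values of 19 occupy positions 3–4 → each gets rank 3.
The 2 values of 6 occupy positions 5–6 → each gets rank 5.
Sample 1 values → pooled ranks: 6→5, 20→1, 6→5, 19→3
Mean rank = (5 + 1 + 5 + 3) / 4 = 3.50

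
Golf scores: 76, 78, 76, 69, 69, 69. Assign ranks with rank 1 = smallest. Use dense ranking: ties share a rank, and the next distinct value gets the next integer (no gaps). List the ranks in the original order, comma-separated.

Sorted (ascending): 69, 69, 69, 76, 76, 78
The 3 values of 69 share dense rank 1.
The 2 values of 76 share dense rank 2.
Remaining distinct values take the next consecutive integers.

2, 3, 2, 1, 1, 1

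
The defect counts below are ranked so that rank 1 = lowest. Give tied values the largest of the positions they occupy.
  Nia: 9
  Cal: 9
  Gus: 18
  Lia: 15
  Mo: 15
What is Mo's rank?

Sorted (ascending): 9, 9, 15, 15, 18
The 2 values of 9 occupy positions 1–2 → each gets rank 2.
The 2 values of 15 occupy positions 3–4 → each gets rank 4.
Mo has value 15 → rank 4.

4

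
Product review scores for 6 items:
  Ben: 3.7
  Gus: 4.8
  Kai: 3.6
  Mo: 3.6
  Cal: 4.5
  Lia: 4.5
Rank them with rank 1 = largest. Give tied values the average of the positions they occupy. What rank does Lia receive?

2.5

Sorted (descending): 4.8, 4.5, 4.5, 3.7, 3.6, 3.6
The 2 values of 4.5 occupy positions 2–3 → average rank (2+3)/2 = 2.5.
The 2 values of 3.6 occupy positions 5–6 → average rank (5+6)/2 = 5.5.
Lia has value 4.5 → rank 2.5.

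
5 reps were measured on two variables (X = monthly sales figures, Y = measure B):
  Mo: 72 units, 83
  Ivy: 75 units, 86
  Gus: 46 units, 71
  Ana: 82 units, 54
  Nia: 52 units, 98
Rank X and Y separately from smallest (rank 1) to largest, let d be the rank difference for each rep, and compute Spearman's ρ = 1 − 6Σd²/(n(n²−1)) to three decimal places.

-0.300

Ranks of variable 1: 3, 4, 1, 5, 2
Ranks of variable 2: 3, 4, 2, 1, 5
d = r₁ − r₂: 0, 0, -1, 4, -3
d²: 0, 0, 1, 16, 9; Σd² = 26
ρ = 1 − 6·26/(5·24) = 1 − 156/120 = -0.300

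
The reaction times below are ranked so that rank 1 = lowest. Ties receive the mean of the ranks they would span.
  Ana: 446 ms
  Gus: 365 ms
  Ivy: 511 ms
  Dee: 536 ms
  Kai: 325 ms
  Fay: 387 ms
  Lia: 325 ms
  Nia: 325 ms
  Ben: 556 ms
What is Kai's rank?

Sorted (ascending): 325, 325, 325, 365, 387, 446, 511, 536, 556
The 3 values of 325 occupy positions 1–3 → average rank 2.
Kai has value 325 ms → rank 2.

2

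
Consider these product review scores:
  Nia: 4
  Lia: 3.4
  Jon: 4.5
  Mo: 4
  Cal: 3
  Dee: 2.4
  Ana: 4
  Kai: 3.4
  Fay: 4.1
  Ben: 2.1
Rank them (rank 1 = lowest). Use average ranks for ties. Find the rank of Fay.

Sorted (ascending): 2.1, 2.4, 3, 3.4, 3.4, 4, 4, 4, 4.1, 4.5
The 2 values of 3.4 occupy positions 4–5 → average rank (4+5)/2 = 4.5.
The 3 values of 4 occupy positions 6–8 → average rank 7.
Fay has value 4.1 → rank 9.

9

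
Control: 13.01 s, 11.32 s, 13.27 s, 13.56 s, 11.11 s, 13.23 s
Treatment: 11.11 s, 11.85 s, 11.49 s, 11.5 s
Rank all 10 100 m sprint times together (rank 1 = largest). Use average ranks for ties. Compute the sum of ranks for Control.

27.5

Sorted (descending): 13.56, 13.27, 13.23, 13.01, 11.85, 11.5, 11.49, 11.32, 11.11, 11.11
The 2 values of 11.11 occupy positions 9–10 → average rank (9+10)/2 = 9.5.
Control values → pooled ranks: 13.01→4, 11.32→8, 13.27→2, 13.56→1, 11.11→9.5, 13.23→3
Rank sum = 4 + 8 + 2 + 1 + 9.5 + 3 = 27.5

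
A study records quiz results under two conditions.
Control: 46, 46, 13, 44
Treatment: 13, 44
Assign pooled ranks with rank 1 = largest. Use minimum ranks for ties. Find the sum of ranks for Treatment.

Sorted (descending): 46, 46, 44, 44, 13, 13
The 2 values of 46 occupy positions 1–2 → each gets rank 1.
The 2 values of 44 occupy positions 3–4 → each gets rank 3.
The 2 values of 13 occupy positions 5–6 → each gets rank 5.
Treatment values → pooled ranks: 13→5, 44→3
Rank sum = 5 + 3 = 8

8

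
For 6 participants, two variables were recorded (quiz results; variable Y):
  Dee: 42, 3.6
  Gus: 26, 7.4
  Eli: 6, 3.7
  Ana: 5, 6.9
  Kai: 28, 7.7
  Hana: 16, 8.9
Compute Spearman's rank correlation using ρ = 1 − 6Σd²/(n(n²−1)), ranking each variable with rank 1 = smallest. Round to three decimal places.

Ranks of variable 1: 6, 4, 2, 1, 5, 3
Ranks of variable 2: 1, 4, 2, 3, 5, 6
d = r₁ − r₂: 5, 0, 0, -2, 0, -3
d²: 25, 0, 0, 4, 0, 9; Σd² = 38
ρ = 1 − 6·38/(6·35) = 1 − 228/210 = -0.086

-0.086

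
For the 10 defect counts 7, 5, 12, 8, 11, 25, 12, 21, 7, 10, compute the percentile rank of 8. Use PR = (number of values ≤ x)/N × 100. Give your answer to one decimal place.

N = 10.
Strictly below 8: 3. Equal to 8: 1.
PR = 4/10 × 100 = 40.0

40.0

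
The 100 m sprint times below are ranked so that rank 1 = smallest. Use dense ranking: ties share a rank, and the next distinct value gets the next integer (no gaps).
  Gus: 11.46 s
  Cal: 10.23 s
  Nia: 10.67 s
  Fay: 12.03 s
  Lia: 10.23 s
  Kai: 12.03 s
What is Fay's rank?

4

Sorted (ascending): 10.23, 10.23, 10.67, 11.46, 12.03, 12.03
The 2 values of 10.23 share dense rank 1.
The 2 values of 12.03 share dense rank 4.
Remaining distinct values take the next consecutive integers.
Fay has value 12.03 s → rank 4.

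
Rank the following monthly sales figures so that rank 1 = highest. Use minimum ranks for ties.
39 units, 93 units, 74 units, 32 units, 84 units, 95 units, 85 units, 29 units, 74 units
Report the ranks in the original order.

Sorted (descending): 95, 93, 85, 84, 74, 74, 39, 32, 29
The 2 values of 74 occupy positions 5–6 → each gets rank 5.

7, 2, 5, 8, 4, 1, 3, 9, 5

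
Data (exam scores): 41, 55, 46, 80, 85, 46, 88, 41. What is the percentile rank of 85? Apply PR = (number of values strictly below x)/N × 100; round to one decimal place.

75.0

N = 8.
Strictly below 85: 6. Equal to 85: 1.
PR = 6/8 × 100 = 75.0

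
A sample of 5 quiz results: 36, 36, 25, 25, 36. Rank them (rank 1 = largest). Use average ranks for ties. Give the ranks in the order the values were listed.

Sorted (descending): 36, 36, 36, 25, 25
The 3 values of 36 occupy positions 1–3 → average rank 2.
The 2 values of 25 occupy positions 4–5 → average rank (4+5)/2 = 4.5.

2, 2, 4.5, 4.5, 2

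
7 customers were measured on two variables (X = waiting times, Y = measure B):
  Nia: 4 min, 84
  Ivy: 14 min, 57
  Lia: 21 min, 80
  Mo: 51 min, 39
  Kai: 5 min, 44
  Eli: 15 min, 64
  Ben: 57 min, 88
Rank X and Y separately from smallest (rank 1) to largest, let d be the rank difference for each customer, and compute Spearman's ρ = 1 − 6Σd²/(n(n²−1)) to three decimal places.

0.107

Ranks of variable 1: 1, 3, 5, 6, 2, 4, 7
Ranks of variable 2: 6, 3, 5, 1, 2, 4, 7
d = r₁ − r₂: -5, 0, 0, 5, 0, 0, 0
d²: 25, 0, 0, 25, 0, 0, 0; Σd² = 50
ρ = 1 − 6·50/(7·48) = 1 − 300/336 = 0.107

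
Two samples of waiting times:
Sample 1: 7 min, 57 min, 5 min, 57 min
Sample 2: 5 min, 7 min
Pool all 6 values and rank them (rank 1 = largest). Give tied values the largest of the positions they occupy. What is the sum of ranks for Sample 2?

10

Sorted (descending): 57, 57, 7, 7, 5, 5
The 2 values of 57 occupy positions 1–2 → each gets rank 2.
The 2 values of 7 occupy positions 3–4 → each gets rank 4.
The 2 values of 5 occupy positions 5–6 → each gets rank 6.
Sample 2 values → pooled ranks: 5→6, 7→4
Rank sum = 6 + 4 = 10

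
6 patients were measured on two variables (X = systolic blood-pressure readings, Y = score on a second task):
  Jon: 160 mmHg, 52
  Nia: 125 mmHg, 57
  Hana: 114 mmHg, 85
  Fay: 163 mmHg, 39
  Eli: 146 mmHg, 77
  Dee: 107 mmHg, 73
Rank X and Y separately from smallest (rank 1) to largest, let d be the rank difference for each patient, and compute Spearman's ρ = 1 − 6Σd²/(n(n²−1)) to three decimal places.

-0.714

Ranks of variable 1: 5, 3, 2, 6, 4, 1
Ranks of variable 2: 2, 3, 6, 1, 5, 4
d = r₁ − r₂: 3, 0, -4, 5, -1, -3
d²: 9, 0, 16, 25, 1, 9; Σd² = 60
ρ = 1 − 6·60/(6·35) = 1 − 360/210 = -0.714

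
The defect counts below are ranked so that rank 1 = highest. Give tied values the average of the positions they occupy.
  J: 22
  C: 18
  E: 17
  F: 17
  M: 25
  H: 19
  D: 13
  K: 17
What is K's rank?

6

Sorted (descending): 25, 22, 19, 18, 17, 17, 17, 13
The 3 values of 17 occupy positions 5–7 → average rank 6.
K has value 17 → rank 6.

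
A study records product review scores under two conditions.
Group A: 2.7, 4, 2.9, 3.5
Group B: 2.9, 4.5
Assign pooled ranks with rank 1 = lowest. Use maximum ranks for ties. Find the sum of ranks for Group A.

13

Sorted (ascending): 2.7, 2.9, 2.9, 3.5, 4, 4.5
The 2 values of 2.9 occupy positions 2–3 → each gets rank 3.
Group A values → pooled ranks: 2.7→1, 4→5, 2.9→3, 3.5→4
Rank sum = 1 + 5 + 3 + 4 = 13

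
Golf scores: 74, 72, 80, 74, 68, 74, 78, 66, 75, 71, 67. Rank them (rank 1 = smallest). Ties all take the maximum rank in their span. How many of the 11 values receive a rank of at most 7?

Sorted (ascending): 66, 67, 68, 71, 72, 74, 74, 74, 75, 78, 80
The 3 values of 74 occupy positions 6–8 → each gets rank 8.
Ranks ≤ 7: {1, 2, 3, 4, 5} → 5 values.

5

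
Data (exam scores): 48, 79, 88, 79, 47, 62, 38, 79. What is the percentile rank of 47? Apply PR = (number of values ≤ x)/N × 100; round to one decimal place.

25.0

N = 8.
Strictly below 47: 1. Equal to 47: 1.
PR = 2/8 × 100 = 25.0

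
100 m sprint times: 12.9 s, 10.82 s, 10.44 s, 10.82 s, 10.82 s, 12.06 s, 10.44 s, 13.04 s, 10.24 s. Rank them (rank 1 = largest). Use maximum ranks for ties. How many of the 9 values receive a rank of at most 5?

3

Sorted (descending): 13.04, 12.9, 12.06, 10.82, 10.82, 10.82, 10.44, 10.44, 10.24
The 3 values of 10.82 occupy positions 4–6 → each gets rank 6.
The 2 values of 10.44 occupy positions 7–8 → each gets rank 8.
Ranks ≤ 5: {1, 2, 3} → 3 values.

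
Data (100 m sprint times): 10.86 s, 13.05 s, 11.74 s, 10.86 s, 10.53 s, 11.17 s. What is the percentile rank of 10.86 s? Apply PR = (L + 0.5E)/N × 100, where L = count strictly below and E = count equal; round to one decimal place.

33.3

N = 6.
Strictly below 10.86: 1. Equal to 10.86: 2.
PR = (1 + 0.5·2)/6 × 100 = 33.3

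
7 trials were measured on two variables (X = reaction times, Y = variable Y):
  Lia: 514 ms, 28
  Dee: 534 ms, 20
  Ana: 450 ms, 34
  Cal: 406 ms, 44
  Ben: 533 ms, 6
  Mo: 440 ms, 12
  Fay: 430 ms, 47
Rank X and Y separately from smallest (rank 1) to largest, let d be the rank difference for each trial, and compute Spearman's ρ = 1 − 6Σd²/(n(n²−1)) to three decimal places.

-0.679

Ranks of variable 1: 5, 7, 4, 1, 6, 3, 2
Ranks of variable 2: 4, 3, 5, 6, 1, 2, 7
d = r₁ − r₂: 1, 4, -1, -5, 5, 1, -5
d²: 1, 16, 1, 25, 25, 1, 25; Σd² = 94
ρ = 1 − 6·94/(7·48) = 1 − 564/336 = -0.679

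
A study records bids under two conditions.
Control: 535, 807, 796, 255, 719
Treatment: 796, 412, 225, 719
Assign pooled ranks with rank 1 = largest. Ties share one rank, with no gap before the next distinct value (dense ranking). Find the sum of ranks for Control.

Sorted (descending): 807, 796, 796, 719, 719, 535, 412, 255, 225
The 2 values of 796 share dense rank 2.
The 2 values of 719 share dense rank 3.
Remaining distinct values take the next consecutive integers.
Control values → pooled ranks: 535→4, 807→1, 796→2, 255→6, 719→3
Rank sum = 4 + 1 + 2 + 6 + 3 = 16

16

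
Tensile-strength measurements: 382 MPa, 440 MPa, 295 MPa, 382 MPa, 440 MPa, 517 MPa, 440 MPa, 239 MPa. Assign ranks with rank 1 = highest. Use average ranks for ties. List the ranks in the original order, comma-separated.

5.5, 3, 7, 5.5, 3, 1, 3, 8

Sorted (descending): 517, 440, 440, 440, 382, 382, 295, 239
The 3 values of 440 occupy positions 2–4 → average rank 3.
The 2 values of 382 occupy positions 5–6 → average rank (5+6)/2 = 5.5.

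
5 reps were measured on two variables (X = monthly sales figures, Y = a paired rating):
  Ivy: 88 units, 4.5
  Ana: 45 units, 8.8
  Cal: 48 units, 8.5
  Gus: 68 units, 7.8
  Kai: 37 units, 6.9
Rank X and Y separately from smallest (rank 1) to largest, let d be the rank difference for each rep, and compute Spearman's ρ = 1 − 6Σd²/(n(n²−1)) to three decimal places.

Ranks of variable 1: 5, 2, 3, 4, 1
Ranks of variable 2: 1, 5, 4, 3, 2
d = r₁ − r₂: 4, -3, -1, 1, -1
d²: 16, 9, 1, 1, 1; Σd² = 28
ρ = 1 − 6·28/(5·24) = 1 − 168/120 = -0.400

-0.400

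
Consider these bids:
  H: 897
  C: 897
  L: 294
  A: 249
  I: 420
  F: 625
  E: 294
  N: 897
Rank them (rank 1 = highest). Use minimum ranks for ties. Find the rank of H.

1

Sorted (descending): 897, 897, 897, 625, 420, 294, 294, 249
The 3 values of 897 occupy positions 1–3 → each gets rank 1.
The 2 values of 294 occupy positions 6–7 → each gets rank 6.
H has value 897 → rank 1.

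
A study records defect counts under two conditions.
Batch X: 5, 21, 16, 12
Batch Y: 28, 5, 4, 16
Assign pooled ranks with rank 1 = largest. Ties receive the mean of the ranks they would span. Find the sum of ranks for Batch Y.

Sorted (descending): 28, 21, 16, 16, 12, 5, 5, 4
The 2 values of 16 occupy positions 3–4 → average rank (3+4)/2 = 3.5.
The 2 values of 5 occupy positions 6–7 → average rank (6+7)/2 = 6.5.
Batch Y values → pooled ranks: 28→1, 5→6.5, 4→8, 16→3.5
Rank sum = 1 + 6.5 + 8 + 3.5 = 19

19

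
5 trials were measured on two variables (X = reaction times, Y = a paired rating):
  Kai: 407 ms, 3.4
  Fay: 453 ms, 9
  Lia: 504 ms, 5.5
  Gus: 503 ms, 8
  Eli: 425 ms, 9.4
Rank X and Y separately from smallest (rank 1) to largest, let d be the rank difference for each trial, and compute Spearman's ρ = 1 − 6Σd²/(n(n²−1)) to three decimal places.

Ranks of variable 1: 1, 3, 5, 4, 2
Ranks of variable 2: 1, 4, 2, 3, 5
d = r₁ − r₂: 0, -1, 3, 1, -3
d²: 0, 1, 9, 1, 9; Σd² = 20
ρ = 1 − 6·20/(5·24) = 1 − 120/120 = 0.000

0.000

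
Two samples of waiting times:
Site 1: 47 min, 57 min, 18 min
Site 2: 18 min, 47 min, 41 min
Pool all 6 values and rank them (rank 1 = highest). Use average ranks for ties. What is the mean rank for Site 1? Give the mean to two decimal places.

Sorted (descending): 57, 47, 47, 41, 18, 18
The 2 values of 47 occupy positions 2–3 → average rank (2+3)/2 = 2.5.
The 2 values of 18 occupy positions 5–6 → average rank (5+6)/2 = 5.5.
Site 1 values → pooled ranks: 47→2.5, 57→1, 18→5.5
Mean rank = (2.5 + 1 + 5.5) / 3 = 3.00

3.00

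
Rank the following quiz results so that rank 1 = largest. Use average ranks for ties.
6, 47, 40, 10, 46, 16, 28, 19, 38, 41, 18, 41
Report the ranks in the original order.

Sorted (descending): 47, 46, 41, 41, 40, 38, 28, 19, 18, 16, 10, 6
The 2 values of 41 occupy positions 3–4 → average rank (3+4)/2 = 3.5.

12, 1, 5, 11, 2, 10, 7, 8, 6, 3.5, 9, 3.5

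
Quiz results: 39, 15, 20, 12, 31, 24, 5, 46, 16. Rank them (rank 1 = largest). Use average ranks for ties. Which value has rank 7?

15

Sorted (descending): 46, 39, 31, 24, 20, 16, 15, 12, 5
No ties — each value takes its position as its rank.
Rank 7 → value 15.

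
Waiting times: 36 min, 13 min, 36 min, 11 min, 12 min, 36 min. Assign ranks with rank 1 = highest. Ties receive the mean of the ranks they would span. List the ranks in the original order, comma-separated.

Sorted (descending): 36, 36, 36, 13, 12, 11
The 3 values of 36 occupy positions 1–3 → average rank 2.

2, 4, 2, 6, 5, 2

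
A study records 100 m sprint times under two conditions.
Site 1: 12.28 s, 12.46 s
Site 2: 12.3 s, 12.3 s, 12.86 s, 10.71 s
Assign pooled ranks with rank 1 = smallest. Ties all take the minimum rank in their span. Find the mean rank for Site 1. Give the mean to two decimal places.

3.50

Sorted (ascending): 10.71, 12.28, 12.3, 12.3, 12.46, 12.86
The 2 values of 12.3 occupy positions 3–4 → each gets rank 3.
Site 1 values → pooled ranks: 12.28→2, 12.46→5
Mean rank = (2 + 5) / 2 = 3.50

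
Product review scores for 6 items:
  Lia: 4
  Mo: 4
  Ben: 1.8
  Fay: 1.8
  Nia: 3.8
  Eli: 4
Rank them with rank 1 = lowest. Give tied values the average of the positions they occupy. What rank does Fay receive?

1.5

Sorted (ascending): 1.8, 1.8, 3.8, 4, 4, 4
The 2 values of 1.8 occupy positions 1–2 → average rank (1+2)/2 = 1.5.
The 3 values of 4 occupy positions 4–6 → average rank 5.
Fay has value 1.8 → rank 1.5.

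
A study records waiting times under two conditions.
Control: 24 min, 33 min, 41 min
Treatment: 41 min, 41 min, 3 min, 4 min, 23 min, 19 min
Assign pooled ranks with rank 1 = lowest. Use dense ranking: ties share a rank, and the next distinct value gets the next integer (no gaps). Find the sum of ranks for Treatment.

24

Sorted (ascending): 3, 4, 19, 23, 24, 33, 41, 41, 41
The 3 values of 41 share dense rank 7.
Remaining distinct values take the next consecutive integers.
Treatment values → pooled ranks: 41→7, 41→7, 3→1, 4→2, 23→4, 19→3
Rank sum = 7 + 7 + 1 + 2 + 4 + 3 = 24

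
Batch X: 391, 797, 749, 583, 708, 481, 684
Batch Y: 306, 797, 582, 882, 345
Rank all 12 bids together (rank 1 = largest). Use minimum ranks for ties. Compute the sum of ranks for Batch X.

43

Sorted (descending): 882, 797, 797, 749, 708, 684, 583, 582, 481, 391, 345, 306
The 2 values of 797 occupy positions 2–3 → each gets rank 2.
Batch X values → pooled ranks: 391→10, 797→2, 749→4, 583→7, 708→5, 481→9, 684→6
Rank sum = 10 + 2 + 4 + 7 + 5 + 9 + 6 = 43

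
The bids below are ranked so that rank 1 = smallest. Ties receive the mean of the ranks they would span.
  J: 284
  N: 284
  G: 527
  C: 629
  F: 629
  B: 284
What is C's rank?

5.5

Sorted (ascending): 284, 284, 284, 527, 629, 629
The 3 values of 284 occupy positions 1–3 → average rank 2.
The 2 values of 629 occupy positions 5–6 → average rank (5+6)/2 = 5.5.
C has value 629 → rank 5.5.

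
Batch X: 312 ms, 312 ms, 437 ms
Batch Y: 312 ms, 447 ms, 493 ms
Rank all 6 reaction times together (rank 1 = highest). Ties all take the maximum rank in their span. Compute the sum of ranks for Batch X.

Sorted (descending): 493, 447, 437, 312, 312, 312
The 3 values of 312 occupy positions 4–6 → each gets rank 6.
Batch X values → pooled ranks: 312→6, 312→6, 437→3
Rank sum = 6 + 6 + 3 = 15

15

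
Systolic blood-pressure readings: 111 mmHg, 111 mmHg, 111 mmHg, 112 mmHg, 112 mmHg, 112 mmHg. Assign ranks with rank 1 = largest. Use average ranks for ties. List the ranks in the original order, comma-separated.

5, 5, 5, 2, 2, 2

Sorted (descending): 112, 112, 112, 111, 111, 111
The 3 values of 112 occupy positions 1–3 → average rank 2.
The 3 values of 111 occupy positions 4–6 → average rank 5.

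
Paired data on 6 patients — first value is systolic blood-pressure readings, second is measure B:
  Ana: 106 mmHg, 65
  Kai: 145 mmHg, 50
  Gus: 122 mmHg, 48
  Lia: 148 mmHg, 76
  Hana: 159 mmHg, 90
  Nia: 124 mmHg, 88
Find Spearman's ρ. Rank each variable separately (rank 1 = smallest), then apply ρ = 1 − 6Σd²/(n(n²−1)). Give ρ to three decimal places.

Ranks of variable 1: 1, 4, 2, 5, 6, 3
Ranks of variable 2: 3, 2, 1, 4, 6, 5
d = r₁ − r₂: -2, 2, 1, 1, 0, -2
d²: 4, 4, 1, 1, 0, 4; Σd² = 14
ρ = 1 − 6·14/(6·35) = 1 − 84/210 = 0.600

0.600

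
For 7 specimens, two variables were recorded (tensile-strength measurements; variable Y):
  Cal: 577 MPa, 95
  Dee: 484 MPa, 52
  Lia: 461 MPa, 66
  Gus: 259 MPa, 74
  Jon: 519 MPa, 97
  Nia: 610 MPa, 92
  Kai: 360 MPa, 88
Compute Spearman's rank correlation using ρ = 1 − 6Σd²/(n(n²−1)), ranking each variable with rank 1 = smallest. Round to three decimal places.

0.536

Ranks of variable 1: 6, 4, 3, 1, 5, 7, 2
Ranks of variable 2: 6, 1, 2, 3, 7, 5, 4
d = r₁ − r₂: 0, 3, 1, -2, -2, 2, -2
d²: 0, 9, 1, 4, 4, 4, 4; Σd² = 26
ρ = 1 − 6·26/(7·48) = 1 − 156/336 = 0.536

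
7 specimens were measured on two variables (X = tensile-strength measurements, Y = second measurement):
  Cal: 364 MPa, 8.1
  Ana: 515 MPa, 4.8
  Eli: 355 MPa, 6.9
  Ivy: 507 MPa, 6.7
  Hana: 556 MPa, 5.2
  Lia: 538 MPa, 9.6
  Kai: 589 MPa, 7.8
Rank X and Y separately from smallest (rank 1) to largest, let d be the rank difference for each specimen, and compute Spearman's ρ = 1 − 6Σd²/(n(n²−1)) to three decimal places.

-0.036

Ranks of variable 1: 2, 4, 1, 3, 6, 5, 7
Ranks of variable 2: 6, 1, 4, 3, 2, 7, 5
d = r₁ − r₂: -4, 3, -3, 0, 4, -2, 2
d²: 16, 9, 9, 0, 16, 4, 4; Σd² = 58
ρ = 1 − 6·58/(7·48) = 1 − 348/336 = -0.036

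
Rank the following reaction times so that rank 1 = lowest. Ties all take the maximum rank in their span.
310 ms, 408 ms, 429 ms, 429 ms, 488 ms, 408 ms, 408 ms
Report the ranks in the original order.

Sorted (ascending): 310, 408, 408, 408, 429, 429, 488
The 3 values of 408 occupy positions 2–4 → each gets rank 4.
The 2 values of 429 occupy positions 5–6 → each gets rank 6.

1, 4, 6, 6, 7, 4, 4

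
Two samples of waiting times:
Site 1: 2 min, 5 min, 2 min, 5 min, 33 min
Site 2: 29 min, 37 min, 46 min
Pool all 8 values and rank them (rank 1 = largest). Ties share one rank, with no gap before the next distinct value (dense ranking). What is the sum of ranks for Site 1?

Sorted (descending): 46, 37, 33, 29, 5, 5, 2, 2
The 2 values of 5 share dense rank 5.
The 2 values of 2 share dense rank 6.
Remaining distinct values take the next consecutive integers.
Site 1 values → pooled ranks: 2→6, 5→5, 2→6, 5→5, 33→3
Rank sum = 6 + 5 + 6 + 5 + 3 = 25

25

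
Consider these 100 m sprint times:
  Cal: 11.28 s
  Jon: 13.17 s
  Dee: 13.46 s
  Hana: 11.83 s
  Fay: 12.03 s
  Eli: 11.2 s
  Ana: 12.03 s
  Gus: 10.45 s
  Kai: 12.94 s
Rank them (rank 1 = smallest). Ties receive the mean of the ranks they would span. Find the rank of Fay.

5.5

Sorted (ascending): 10.45, 11.2, 11.28, 11.83, 12.03, 12.03, 12.94, 13.17, 13.46
The 2 values of 12.03 occupy positions 5–6 → average rank (5+6)/2 = 5.5.
Fay has value 12.03 s → rank 5.5.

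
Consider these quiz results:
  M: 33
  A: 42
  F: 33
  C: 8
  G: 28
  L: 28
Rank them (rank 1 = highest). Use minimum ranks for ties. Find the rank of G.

4

Sorted (descending): 42, 33, 33, 28, 28, 8
The 2 values of 33 occupy positions 2–3 → each gets rank 2.
The 2 values of 28 occupy positions 4–5 → each gets rank 4.
G has value 28 → rank 4.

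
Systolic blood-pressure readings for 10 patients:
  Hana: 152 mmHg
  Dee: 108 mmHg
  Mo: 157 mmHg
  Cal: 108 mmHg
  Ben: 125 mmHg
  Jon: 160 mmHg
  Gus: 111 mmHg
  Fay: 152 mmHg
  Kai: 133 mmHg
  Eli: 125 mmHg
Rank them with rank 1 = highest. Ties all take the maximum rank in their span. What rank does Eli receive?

7

Sorted (descending): 160, 157, 152, 152, 133, 125, 125, 111, 108, 108
The 2 values of 152 occupy positions 3–4 → each gets rank 4.
The 2 values of 125 occupy positions 6–7 → each gets rank 7.
The 2 values of 108 occupy positions 9–10 → each gets rank 10.
Eli has value 125 mmHg → rank 7.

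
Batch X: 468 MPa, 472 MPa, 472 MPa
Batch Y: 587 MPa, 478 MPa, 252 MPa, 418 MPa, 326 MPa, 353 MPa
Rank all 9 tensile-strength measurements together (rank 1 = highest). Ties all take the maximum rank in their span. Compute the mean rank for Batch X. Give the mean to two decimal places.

Sorted (descending): 587, 478, 472, 472, 468, 418, 353, 326, 252
The 2 values of 472 occupy positions 3–4 → each gets rank 4.
Batch X values → pooled ranks: 468→5, 472→4, 472→4
Mean rank = (5 + 4 + 4) / 3 = 4.33

4.33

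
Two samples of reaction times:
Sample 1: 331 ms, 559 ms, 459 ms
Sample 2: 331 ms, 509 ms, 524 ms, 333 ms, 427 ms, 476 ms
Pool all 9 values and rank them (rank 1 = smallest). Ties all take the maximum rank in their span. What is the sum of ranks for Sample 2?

30

Sorted (ascending): 331, 331, 333, 427, 459, 476, 509, 524, 559
The 2 values of 331 occupy positions 1–2 → each gets rank 2.
Sample 2 values → pooled ranks: 331→2, 509→7, 524→8, 333→3, 427→4, 476→6
Rank sum = 2 + 7 + 8 + 3 + 4 + 6 = 30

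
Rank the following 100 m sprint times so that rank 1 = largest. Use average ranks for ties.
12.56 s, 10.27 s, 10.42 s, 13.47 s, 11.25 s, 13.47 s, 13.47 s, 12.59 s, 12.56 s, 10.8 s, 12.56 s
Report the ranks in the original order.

Sorted (descending): 13.47, 13.47, 13.47, 12.59, 12.56, 12.56, 12.56, 11.25, 10.8, 10.42, 10.27
The 3 values of 13.47 occupy positions 1–3 → average rank 2.
The 3 values of 12.56 occupy positions 5–7 → average rank 6.

6, 11, 10, 2, 8, 2, 2, 4, 6, 9, 6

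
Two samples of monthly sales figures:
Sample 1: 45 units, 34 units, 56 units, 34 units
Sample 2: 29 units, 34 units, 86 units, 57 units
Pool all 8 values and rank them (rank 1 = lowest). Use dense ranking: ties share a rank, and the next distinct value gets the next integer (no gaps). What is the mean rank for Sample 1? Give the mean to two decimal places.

Sorted (ascending): 29, 34, 34, 34, 45, 56, 57, 86
The 3 values of 34 share dense rank 2.
Remaining distinct values take the next consecutive integers.
Sample 1 values → pooled ranks: 45→3, 34→2, 56→4, 34→2
Mean rank = (3 + 2 + 4 + 2) / 4 = 2.75

2.75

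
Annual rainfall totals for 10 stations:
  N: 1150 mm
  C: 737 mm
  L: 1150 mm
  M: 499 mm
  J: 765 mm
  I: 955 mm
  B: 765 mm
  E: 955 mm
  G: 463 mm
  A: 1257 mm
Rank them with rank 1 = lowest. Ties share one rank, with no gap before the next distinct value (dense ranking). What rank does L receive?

Sorted (ascending): 463, 499, 737, 765, 765, 955, 955, 1150, 1150, 1257
The 2 values of 765 share dense rank 4.
The 2 values of 955 share dense rank 5.
The 2 values of 1150 share dense rank 6.
Remaining distinct values take the next consecutive integers.
L has value 1150 mm → rank 6.

6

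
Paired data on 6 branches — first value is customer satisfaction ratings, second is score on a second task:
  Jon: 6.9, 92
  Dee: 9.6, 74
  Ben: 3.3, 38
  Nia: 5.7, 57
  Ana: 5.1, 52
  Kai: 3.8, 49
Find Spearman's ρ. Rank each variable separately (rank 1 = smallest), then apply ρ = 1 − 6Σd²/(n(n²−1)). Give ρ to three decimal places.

0.943

Ranks of variable 1: 5, 6, 1, 4, 3, 2
Ranks of variable 2: 6, 5, 1, 4, 3, 2
d = r₁ − r₂: -1, 1, 0, 0, 0, 0
d²: 1, 1, 0, 0, 0, 0; Σd² = 2
ρ = 1 − 6·2/(6·35) = 1 − 12/210 = 0.943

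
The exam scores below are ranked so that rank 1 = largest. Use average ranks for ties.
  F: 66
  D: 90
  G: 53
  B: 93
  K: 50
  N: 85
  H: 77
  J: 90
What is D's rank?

Sorted (descending): 93, 90, 90, 85, 77, 66, 53, 50
The 2 values of 90 occupy positions 2–3 → average rank (2+3)/2 = 2.5.
D has value 90 → rank 2.5.

2.5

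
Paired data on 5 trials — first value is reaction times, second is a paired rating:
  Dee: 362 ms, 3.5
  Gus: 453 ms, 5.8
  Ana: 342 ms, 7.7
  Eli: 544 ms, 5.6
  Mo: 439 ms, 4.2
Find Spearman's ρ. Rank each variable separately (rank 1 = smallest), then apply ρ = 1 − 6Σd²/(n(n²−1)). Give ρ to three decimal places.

Ranks of variable 1: 2, 4, 1, 5, 3
Ranks of variable 2: 1, 4, 5, 3, 2
d = r₁ − r₂: 1, 0, -4, 2, 1
d²: 1, 0, 16, 4, 1; Σd² = 22
ρ = 1 − 6·22/(5·24) = 1 − 132/120 = -0.100

-0.100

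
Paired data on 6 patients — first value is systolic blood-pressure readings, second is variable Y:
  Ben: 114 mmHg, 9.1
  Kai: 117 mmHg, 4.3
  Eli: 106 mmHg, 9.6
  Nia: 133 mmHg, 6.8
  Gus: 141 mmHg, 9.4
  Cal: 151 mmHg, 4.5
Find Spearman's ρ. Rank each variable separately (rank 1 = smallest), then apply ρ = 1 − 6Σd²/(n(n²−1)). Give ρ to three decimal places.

-0.429

Ranks of variable 1: 2, 3, 1, 4, 5, 6
Ranks of variable 2: 4, 1, 6, 3, 5, 2
d = r₁ − r₂: -2, 2, -5, 1, 0, 4
d²: 4, 4, 25, 1, 0, 16; Σd² = 50
ρ = 1 − 6·50/(6·35) = 1 − 300/210 = -0.429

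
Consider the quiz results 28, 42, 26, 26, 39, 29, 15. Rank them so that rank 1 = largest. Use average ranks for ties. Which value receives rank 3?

29

Sorted (descending): 42, 39, 29, 28, 26, 26, 15
The 2 values of 26 occupy positions 5–6 → average rank (5+6)/2 = 5.5.
Rank 3 → value 29.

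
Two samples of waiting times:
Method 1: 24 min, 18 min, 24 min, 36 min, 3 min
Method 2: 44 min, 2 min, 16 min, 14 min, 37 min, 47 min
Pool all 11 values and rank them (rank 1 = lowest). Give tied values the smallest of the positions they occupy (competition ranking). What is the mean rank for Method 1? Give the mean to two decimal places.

Sorted (ascending): 2, 3, 14, 16, 18, 24, 24, 36, 37, 44, 47
The 2 values of 24 occupy positions 6–7 → each gets rank 6.
Method 1 values → pooled ranks: 24→6, 18→5, 24→6, 36→8, 3→2
Mean rank = (6 + 5 + 6 + 8 + 2) / 5 = 5.40

5.40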